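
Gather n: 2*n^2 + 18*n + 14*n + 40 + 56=2*n^2 + 32*n + 96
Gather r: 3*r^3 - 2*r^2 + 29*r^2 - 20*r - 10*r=3*r^3 + 27*r^2 - 30*r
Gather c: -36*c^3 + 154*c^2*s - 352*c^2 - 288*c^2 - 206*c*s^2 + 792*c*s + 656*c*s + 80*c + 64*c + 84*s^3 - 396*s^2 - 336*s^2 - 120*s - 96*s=-36*c^3 + c^2*(154*s - 640) + c*(-206*s^2 + 1448*s + 144) + 84*s^3 - 732*s^2 - 216*s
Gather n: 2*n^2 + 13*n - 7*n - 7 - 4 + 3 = 2*n^2 + 6*n - 8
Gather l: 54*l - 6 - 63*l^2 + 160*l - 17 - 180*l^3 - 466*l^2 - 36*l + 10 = -180*l^3 - 529*l^2 + 178*l - 13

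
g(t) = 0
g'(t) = 0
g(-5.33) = 0.00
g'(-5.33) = 0.00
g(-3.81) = 0.00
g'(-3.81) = 0.00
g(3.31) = 0.00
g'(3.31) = 0.00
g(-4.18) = 0.00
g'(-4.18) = 0.00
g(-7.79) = 0.00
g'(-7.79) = 0.00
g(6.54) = 0.00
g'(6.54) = 0.00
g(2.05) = 0.00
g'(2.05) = 0.00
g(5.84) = 0.00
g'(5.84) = 0.00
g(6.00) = 0.00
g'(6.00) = 0.00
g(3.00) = 0.00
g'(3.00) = 0.00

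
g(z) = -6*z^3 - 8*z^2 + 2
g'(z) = -18*z^2 - 16*z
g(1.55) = -39.56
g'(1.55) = -68.04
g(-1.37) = 2.41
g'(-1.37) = -11.86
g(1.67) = -48.26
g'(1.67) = -76.92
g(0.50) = -0.75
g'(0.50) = -12.50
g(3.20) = -276.53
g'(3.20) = -235.52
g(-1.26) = 1.30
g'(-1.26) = -8.42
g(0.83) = -6.94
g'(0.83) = -25.68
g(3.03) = -238.36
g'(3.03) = -213.74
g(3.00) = -232.00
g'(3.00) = -210.00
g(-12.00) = 9218.00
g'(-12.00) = -2400.00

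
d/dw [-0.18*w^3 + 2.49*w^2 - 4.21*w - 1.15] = -0.54*w^2 + 4.98*w - 4.21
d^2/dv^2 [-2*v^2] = -4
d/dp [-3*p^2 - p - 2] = -6*p - 1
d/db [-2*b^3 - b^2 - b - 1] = -6*b^2 - 2*b - 1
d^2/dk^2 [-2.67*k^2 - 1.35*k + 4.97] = -5.34000000000000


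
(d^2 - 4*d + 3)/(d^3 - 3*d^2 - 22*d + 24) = (d - 3)/(d^2 - 2*d - 24)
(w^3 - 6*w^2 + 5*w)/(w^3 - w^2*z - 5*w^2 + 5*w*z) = (1 - w)/(-w + z)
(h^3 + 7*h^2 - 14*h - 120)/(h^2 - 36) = (h^2 + h - 20)/(h - 6)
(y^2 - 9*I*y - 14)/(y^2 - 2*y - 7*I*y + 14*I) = (y - 2*I)/(y - 2)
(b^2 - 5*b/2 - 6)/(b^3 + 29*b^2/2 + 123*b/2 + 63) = (b - 4)/(b^2 + 13*b + 42)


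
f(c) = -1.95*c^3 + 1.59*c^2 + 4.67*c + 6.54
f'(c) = -5.85*c^2 + 3.18*c + 4.67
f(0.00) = 6.54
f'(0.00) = 4.67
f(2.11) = 5.15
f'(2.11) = -14.66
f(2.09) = 5.44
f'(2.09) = -14.24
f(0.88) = 10.55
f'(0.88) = 2.94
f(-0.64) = 4.71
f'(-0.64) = 0.24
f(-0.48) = 4.88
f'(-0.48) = 1.80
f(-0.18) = 5.76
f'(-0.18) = 3.91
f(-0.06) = 6.27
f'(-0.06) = 4.46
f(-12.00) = 3549.06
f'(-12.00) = -875.89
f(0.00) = 6.54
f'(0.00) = 4.67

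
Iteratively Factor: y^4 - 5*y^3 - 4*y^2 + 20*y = (y)*(y^3 - 5*y^2 - 4*y + 20) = y*(y - 5)*(y^2 - 4) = y*(y - 5)*(y + 2)*(y - 2)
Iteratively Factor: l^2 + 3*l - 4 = (l - 1)*(l + 4)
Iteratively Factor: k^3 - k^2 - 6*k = (k)*(k^2 - k - 6) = k*(k - 3)*(k + 2)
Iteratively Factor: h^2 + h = (h + 1)*(h)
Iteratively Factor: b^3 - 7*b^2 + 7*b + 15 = (b - 5)*(b^2 - 2*b - 3) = (b - 5)*(b - 3)*(b + 1)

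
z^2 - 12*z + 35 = (z - 7)*(z - 5)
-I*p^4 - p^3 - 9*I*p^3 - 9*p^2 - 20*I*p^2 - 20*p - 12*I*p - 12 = (p + 2)*(p + 6)*(p - I)*(-I*p - I)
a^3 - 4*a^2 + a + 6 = (a - 3)*(a - 2)*(a + 1)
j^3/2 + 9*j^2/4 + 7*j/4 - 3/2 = (j/2 + 1)*(j - 1/2)*(j + 3)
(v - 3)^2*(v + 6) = v^3 - 27*v + 54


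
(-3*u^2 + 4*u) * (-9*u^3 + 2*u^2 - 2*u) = 27*u^5 - 42*u^4 + 14*u^3 - 8*u^2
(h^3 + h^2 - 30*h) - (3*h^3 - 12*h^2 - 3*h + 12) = -2*h^3 + 13*h^2 - 27*h - 12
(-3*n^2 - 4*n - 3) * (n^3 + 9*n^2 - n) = -3*n^5 - 31*n^4 - 36*n^3 - 23*n^2 + 3*n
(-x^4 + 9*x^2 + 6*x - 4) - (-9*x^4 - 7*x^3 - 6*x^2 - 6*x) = 8*x^4 + 7*x^3 + 15*x^2 + 12*x - 4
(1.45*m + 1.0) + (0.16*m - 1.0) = 1.61*m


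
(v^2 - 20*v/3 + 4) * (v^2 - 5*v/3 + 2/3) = v^4 - 25*v^3/3 + 142*v^2/9 - 100*v/9 + 8/3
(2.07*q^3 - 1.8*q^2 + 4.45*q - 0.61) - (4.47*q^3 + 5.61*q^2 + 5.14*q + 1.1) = -2.4*q^3 - 7.41*q^2 - 0.69*q - 1.71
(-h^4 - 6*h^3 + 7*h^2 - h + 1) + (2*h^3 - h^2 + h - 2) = -h^4 - 4*h^3 + 6*h^2 - 1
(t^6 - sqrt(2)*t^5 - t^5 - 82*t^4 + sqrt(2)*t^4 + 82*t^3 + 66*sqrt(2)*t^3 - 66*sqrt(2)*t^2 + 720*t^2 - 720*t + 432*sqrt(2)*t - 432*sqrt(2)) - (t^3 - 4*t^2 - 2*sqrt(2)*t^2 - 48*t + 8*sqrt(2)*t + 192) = t^6 - sqrt(2)*t^5 - t^5 - 82*t^4 + sqrt(2)*t^4 + 81*t^3 + 66*sqrt(2)*t^3 - 64*sqrt(2)*t^2 + 724*t^2 - 672*t + 424*sqrt(2)*t - 432*sqrt(2) - 192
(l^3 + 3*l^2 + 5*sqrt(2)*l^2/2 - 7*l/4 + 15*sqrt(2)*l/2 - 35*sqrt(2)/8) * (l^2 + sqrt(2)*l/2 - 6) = l^5 + 3*l^4 + 3*sqrt(2)*l^4 - 21*l^3/4 + 9*sqrt(2)*l^3 - 81*sqrt(2)*l^2/4 - 21*l^2/2 - 45*sqrt(2)*l + 49*l/8 + 105*sqrt(2)/4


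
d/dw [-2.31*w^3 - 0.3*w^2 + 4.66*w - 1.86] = -6.93*w^2 - 0.6*w + 4.66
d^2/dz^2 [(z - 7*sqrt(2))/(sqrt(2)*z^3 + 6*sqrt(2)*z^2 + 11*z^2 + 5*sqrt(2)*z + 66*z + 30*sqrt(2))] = 2*((z - 7*sqrt(2))*(3*sqrt(2)*z^2 + 12*sqrt(2)*z + 22*z + 5*sqrt(2) + 66)^2 - (3*sqrt(2)*z^2 + 12*sqrt(2)*z + 22*z + (z - 7*sqrt(2))*(3*sqrt(2)*z + 6*sqrt(2) + 11) + 5*sqrt(2) + 66)*(sqrt(2)*z^3 + 6*sqrt(2)*z^2 + 11*z^2 + 5*sqrt(2)*z + 66*z + 30*sqrt(2)))/(sqrt(2)*z^3 + 6*sqrt(2)*z^2 + 11*z^2 + 5*sqrt(2)*z + 66*z + 30*sqrt(2))^3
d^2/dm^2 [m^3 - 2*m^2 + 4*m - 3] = 6*m - 4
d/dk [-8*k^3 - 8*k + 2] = -24*k^2 - 8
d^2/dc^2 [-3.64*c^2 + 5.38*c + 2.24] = -7.28000000000000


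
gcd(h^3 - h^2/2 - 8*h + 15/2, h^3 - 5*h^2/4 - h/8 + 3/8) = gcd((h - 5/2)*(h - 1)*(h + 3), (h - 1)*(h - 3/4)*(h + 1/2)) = h - 1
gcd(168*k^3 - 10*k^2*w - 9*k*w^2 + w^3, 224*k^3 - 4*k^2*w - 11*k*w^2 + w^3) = -28*k^2 - 3*k*w + w^2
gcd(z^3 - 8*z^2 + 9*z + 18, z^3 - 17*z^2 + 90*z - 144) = z^2 - 9*z + 18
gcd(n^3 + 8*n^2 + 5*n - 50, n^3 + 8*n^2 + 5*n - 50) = n^3 + 8*n^2 + 5*n - 50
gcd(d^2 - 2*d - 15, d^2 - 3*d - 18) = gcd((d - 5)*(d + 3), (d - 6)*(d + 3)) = d + 3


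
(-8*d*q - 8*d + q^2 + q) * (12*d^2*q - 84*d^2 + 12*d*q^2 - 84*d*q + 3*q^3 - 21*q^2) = -96*d^3*q^2 + 576*d^3*q + 672*d^3 - 84*d^2*q^3 + 504*d^2*q^2 + 588*d^2*q - 12*d*q^4 + 72*d*q^3 + 84*d*q^2 + 3*q^5 - 18*q^4 - 21*q^3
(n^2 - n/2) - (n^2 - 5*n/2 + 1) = 2*n - 1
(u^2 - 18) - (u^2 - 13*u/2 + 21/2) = 13*u/2 - 57/2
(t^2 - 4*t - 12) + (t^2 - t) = 2*t^2 - 5*t - 12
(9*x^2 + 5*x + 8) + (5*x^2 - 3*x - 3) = 14*x^2 + 2*x + 5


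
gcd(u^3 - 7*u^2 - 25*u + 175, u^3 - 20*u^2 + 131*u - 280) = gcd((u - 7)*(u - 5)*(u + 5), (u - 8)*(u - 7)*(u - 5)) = u^2 - 12*u + 35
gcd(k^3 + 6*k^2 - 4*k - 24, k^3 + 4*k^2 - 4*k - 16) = k^2 - 4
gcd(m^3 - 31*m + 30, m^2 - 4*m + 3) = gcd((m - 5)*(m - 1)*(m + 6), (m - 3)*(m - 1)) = m - 1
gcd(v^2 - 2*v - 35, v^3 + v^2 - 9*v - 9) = 1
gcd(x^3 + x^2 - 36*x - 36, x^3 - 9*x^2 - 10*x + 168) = x - 6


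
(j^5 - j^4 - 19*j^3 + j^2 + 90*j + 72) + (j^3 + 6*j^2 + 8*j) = j^5 - j^4 - 18*j^3 + 7*j^2 + 98*j + 72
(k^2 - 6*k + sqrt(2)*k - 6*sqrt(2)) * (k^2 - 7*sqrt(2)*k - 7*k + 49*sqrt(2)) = k^4 - 13*k^3 - 6*sqrt(2)*k^3 + 28*k^2 + 78*sqrt(2)*k^2 - 252*sqrt(2)*k + 182*k - 588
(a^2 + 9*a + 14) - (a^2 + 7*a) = 2*a + 14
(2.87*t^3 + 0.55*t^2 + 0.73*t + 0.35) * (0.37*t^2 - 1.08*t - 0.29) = 1.0619*t^5 - 2.8961*t^4 - 1.1562*t^3 - 0.8184*t^2 - 0.5897*t - 0.1015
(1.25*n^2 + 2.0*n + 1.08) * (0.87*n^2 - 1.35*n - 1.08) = 1.0875*n^4 + 0.0525*n^3 - 3.1104*n^2 - 3.618*n - 1.1664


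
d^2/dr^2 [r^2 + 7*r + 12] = 2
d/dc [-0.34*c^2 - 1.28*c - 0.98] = -0.68*c - 1.28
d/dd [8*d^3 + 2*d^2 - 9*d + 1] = 24*d^2 + 4*d - 9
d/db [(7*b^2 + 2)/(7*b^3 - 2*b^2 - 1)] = b*(98*b^3 - 28*b^2 - (21*b - 4)*(7*b^2 + 2) - 14)/(-7*b^3 + 2*b^2 + 1)^2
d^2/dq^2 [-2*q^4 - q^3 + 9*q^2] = -24*q^2 - 6*q + 18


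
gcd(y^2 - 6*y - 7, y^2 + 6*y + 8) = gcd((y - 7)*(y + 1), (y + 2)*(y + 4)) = 1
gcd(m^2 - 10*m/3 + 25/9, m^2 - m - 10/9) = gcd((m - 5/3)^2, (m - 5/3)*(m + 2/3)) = m - 5/3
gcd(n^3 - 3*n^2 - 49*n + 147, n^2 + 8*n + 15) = 1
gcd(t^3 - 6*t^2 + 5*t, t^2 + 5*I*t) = t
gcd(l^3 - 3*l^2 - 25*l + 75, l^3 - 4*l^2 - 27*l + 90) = l^2 + 2*l - 15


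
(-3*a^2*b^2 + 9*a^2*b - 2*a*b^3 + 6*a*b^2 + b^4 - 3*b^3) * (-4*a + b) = 12*a^3*b^2 - 36*a^3*b + 5*a^2*b^3 - 15*a^2*b^2 - 6*a*b^4 + 18*a*b^3 + b^5 - 3*b^4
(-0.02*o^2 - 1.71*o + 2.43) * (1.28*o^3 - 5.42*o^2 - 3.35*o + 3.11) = -0.0256*o^5 - 2.0804*o^4 + 12.4456*o^3 - 7.5043*o^2 - 13.4586*o + 7.5573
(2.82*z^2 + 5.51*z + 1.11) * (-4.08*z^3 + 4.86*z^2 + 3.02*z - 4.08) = -11.5056*z^5 - 8.7756*z^4 + 30.7662*z^3 + 10.5292*z^2 - 19.1286*z - 4.5288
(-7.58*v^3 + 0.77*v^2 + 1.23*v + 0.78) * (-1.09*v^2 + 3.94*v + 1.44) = 8.2622*v^5 - 30.7045*v^4 - 9.2221*v^3 + 5.1048*v^2 + 4.8444*v + 1.1232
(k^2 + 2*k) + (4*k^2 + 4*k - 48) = 5*k^2 + 6*k - 48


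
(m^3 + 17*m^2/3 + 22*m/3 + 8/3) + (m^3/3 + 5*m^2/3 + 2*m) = 4*m^3/3 + 22*m^2/3 + 28*m/3 + 8/3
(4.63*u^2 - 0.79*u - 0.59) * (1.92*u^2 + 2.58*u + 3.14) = 8.8896*u^4 + 10.4286*u^3 + 11.3672*u^2 - 4.0028*u - 1.8526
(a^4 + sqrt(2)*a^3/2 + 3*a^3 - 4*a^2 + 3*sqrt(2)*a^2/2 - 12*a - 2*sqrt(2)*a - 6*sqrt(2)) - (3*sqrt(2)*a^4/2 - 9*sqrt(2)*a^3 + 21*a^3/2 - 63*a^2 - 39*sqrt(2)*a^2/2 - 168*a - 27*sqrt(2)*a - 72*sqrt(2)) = -3*sqrt(2)*a^4/2 + a^4 - 15*a^3/2 + 19*sqrt(2)*a^3/2 + 21*sqrt(2)*a^2 + 59*a^2 + 25*sqrt(2)*a + 156*a + 66*sqrt(2)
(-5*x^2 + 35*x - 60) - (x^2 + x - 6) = -6*x^2 + 34*x - 54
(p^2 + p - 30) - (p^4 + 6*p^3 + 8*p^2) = -p^4 - 6*p^3 - 7*p^2 + p - 30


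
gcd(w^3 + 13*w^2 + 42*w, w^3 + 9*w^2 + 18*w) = w^2 + 6*w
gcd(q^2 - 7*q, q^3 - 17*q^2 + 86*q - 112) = q - 7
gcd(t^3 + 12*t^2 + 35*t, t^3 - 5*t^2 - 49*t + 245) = t + 7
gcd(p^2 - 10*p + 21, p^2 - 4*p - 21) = p - 7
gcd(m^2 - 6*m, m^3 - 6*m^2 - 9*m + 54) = m - 6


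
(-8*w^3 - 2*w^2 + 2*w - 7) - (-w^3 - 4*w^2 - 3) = -7*w^3 + 2*w^2 + 2*w - 4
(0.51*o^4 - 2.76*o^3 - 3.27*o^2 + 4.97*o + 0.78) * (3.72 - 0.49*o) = -0.2499*o^5 + 3.2496*o^4 - 8.6649*o^3 - 14.5997*o^2 + 18.1062*o + 2.9016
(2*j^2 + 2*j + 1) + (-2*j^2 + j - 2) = 3*j - 1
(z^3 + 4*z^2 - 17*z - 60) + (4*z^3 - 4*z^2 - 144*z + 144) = 5*z^3 - 161*z + 84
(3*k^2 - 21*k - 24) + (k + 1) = 3*k^2 - 20*k - 23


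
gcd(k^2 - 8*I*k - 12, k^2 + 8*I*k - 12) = 1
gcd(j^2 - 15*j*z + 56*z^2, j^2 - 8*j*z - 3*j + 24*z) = -j + 8*z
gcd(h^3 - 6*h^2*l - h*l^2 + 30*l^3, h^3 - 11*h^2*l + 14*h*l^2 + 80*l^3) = h^2 - 3*h*l - 10*l^2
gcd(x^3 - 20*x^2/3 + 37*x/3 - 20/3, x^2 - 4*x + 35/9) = x - 5/3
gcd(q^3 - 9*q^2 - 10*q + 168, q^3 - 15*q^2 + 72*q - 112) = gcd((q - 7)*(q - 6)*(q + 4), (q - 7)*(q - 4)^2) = q - 7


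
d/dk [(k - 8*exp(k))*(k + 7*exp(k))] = -k*exp(k) + 2*k - 112*exp(2*k) - exp(k)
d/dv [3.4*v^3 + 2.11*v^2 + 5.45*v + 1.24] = 10.2*v^2 + 4.22*v + 5.45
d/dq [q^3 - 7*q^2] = q*(3*q - 14)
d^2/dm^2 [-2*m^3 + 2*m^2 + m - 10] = 4 - 12*m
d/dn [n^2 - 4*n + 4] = 2*n - 4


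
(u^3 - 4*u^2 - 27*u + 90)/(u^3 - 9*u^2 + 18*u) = (u + 5)/u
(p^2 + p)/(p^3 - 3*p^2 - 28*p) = (p + 1)/(p^2 - 3*p - 28)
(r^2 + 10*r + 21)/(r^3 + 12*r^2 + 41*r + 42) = 1/(r + 2)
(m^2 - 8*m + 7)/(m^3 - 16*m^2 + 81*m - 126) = (m - 1)/(m^2 - 9*m + 18)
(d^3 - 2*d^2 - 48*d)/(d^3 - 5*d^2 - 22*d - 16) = d*(d + 6)/(d^2 + 3*d + 2)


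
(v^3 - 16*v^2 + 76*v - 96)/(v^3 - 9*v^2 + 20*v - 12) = (v - 8)/(v - 1)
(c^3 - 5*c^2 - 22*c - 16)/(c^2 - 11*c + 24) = (c^2 + 3*c + 2)/(c - 3)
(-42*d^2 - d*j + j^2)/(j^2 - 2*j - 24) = (42*d^2 + d*j - j^2)/(-j^2 + 2*j + 24)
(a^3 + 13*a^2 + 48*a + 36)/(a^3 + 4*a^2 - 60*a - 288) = (a + 1)/(a - 8)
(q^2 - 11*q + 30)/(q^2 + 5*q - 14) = (q^2 - 11*q + 30)/(q^2 + 5*q - 14)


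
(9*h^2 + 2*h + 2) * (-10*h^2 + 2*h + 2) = -90*h^4 - 2*h^3 + 2*h^2 + 8*h + 4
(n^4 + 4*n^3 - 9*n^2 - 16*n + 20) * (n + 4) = n^5 + 8*n^4 + 7*n^3 - 52*n^2 - 44*n + 80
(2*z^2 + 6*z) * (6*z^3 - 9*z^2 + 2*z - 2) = 12*z^5 + 18*z^4 - 50*z^3 + 8*z^2 - 12*z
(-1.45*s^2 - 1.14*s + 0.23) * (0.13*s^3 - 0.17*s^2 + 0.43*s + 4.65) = -0.1885*s^5 + 0.0983*s^4 - 0.3998*s^3 - 7.2718*s^2 - 5.2021*s + 1.0695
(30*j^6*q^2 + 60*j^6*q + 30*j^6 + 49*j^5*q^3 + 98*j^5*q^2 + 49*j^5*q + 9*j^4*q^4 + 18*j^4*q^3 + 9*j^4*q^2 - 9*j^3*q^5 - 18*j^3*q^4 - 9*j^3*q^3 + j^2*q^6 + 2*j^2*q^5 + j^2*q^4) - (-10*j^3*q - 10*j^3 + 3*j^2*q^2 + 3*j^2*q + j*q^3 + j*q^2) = 30*j^6*q^2 + 60*j^6*q + 30*j^6 + 49*j^5*q^3 + 98*j^5*q^2 + 49*j^5*q + 9*j^4*q^4 + 18*j^4*q^3 + 9*j^4*q^2 - 9*j^3*q^5 - 18*j^3*q^4 - 9*j^3*q^3 + 10*j^3*q + 10*j^3 + j^2*q^6 + 2*j^2*q^5 + j^2*q^4 - 3*j^2*q^2 - 3*j^2*q - j*q^3 - j*q^2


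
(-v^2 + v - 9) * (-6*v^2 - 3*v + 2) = 6*v^4 - 3*v^3 + 49*v^2 + 29*v - 18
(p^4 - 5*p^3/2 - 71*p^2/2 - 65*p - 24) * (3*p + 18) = 3*p^5 + 21*p^4/2 - 303*p^3/2 - 834*p^2 - 1242*p - 432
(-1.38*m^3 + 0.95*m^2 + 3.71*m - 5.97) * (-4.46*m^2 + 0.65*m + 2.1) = 6.1548*m^5 - 5.134*m^4 - 18.8271*m^3 + 31.0327*m^2 + 3.9105*m - 12.537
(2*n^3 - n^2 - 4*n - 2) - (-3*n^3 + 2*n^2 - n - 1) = 5*n^3 - 3*n^2 - 3*n - 1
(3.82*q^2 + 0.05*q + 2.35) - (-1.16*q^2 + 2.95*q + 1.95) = 4.98*q^2 - 2.9*q + 0.4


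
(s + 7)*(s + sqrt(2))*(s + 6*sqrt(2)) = s^3 + 7*s^2 + 7*sqrt(2)*s^2 + 12*s + 49*sqrt(2)*s + 84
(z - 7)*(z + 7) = z^2 - 49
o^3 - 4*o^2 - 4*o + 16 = (o - 4)*(o - 2)*(o + 2)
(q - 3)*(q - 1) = q^2 - 4*q + 3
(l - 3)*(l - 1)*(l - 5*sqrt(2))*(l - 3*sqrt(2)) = l^4 - 8*sqrt(2)*l^3 - 4*l^3 + 33*l^2 + 32*sqrt(2)*l^2 - 120*l - 24*sqrt(2)*l + 90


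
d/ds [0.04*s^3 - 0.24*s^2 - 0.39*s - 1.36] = 0.12*s^2 - 0.48*s - 0.39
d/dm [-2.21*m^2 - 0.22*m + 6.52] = -4.42*m - 0.22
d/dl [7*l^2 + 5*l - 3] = 14*l + 5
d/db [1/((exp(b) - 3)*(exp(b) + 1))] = 2*(1 - exp(b))*exp(b)/(exp(4*b) - 4*exp(3*b) - 2*exp(2*b) + 12*exp(b) + 9)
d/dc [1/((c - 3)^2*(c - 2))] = ((2 - c)*(c - 3) - 2*(c - 2)^2)/((c - 3)^3*(c - 2)^3)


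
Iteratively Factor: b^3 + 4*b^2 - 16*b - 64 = (b + 4)*(b^2 - 16) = (b - 4)*(b + 4)*(b + 4)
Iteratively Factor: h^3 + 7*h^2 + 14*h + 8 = (h + 1)*(h^2 + 6*h + 8) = (h + 1)*(h + 2)*(h + 4)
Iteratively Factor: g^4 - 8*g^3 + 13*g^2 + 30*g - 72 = (g - 3)*(g^3 - 5*g^2 - 2*g + 24) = (g - 3)*(g + 2)*(g^2 - 7*g + 12) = (g - 4)*(g - 3)*(g + 2)*(g - 3)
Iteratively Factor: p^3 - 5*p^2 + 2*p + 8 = (p - 2)*(p^2 - 3*p - 4) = (p - 2)*(p + 1)*(p - 4)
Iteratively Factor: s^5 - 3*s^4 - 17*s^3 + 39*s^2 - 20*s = (s - 1)*(s^4 - 2*s^3 - 19*s^2 + 20*s) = s*(s - 1)*(s^3 - 2*s^2 - 19*s + 20) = s*(s - 1)*(s + 4)*(s^2 - 6*s + 5) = s*(s - 1)^2*(s + 4)*(s - 5)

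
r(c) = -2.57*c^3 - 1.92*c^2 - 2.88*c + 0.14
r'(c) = -7.71*c^2 - 3.84*c - 2.88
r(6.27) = -726.88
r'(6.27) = -330.06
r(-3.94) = 138.87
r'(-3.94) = -107.44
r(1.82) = -26.95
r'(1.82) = -35.41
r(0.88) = -5.63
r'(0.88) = -12.23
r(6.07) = -662.86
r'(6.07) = -310.26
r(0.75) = -4.18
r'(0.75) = -10.10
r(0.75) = -4.18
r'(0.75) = -10.10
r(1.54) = -18.23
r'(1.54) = -27.08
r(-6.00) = 503.42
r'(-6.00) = -257.40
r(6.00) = -641.38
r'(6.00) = -303.48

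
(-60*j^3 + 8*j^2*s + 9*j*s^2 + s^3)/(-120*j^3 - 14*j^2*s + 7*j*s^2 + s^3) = (-2*j + s)/(-4*j + s)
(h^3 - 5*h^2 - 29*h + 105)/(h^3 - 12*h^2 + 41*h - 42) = (h + 5)/(h - 2)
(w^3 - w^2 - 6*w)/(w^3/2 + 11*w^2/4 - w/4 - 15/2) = 4*w*(w - 3)/(2*w^2 + 7*w - 15)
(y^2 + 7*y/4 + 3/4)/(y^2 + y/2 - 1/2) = (4*y + 3)/(2*(2*y - 1))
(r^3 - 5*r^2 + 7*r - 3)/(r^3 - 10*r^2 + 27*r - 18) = (r - 1)/(r - 6)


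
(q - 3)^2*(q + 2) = q^3 - 4*q^2 - 3*q + 18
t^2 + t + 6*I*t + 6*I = (t + 1)*(t + 6*I)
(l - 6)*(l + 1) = l^2 - 5*l - 6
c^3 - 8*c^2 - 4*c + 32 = (c - 8)*(c - 2)*(c + 2)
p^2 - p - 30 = (p - 6)*(p + 5)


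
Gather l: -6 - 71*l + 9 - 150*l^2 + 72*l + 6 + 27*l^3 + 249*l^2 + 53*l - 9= 27*l^3 + 99*l^2 + 54*l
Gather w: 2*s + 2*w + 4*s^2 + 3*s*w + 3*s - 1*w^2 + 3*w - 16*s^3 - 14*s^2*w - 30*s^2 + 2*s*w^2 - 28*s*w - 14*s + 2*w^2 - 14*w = -16*s^3 - 26*s^2 - 9*s + w^2*(2*s + 1) + w*(-14*s^2 - 25*s - 9)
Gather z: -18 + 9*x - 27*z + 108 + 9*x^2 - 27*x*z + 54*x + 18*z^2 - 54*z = 9*x^2 + 63*x + 18*z^2 + z*(-27*x - 81) + 90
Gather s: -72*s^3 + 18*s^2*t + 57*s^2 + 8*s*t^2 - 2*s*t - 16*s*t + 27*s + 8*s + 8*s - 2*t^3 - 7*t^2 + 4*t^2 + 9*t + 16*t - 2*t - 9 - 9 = -72*s^3 + s^2*(18*t + 57) + s*(8*t^2 - 18*t + 43) - 2*t^3 - 3*t^2 + 23*t - 18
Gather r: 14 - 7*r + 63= 77 - 7*r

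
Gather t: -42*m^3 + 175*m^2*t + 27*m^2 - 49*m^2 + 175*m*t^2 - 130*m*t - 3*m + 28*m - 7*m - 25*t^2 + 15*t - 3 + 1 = -42*m^3 - 22*m^2 + 18*m + t^2*(175*m - 25) + t*(175*m^2 - 130*m + 15) - 2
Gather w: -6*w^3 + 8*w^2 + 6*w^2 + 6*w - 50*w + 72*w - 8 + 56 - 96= -6*w^3 + 14*w^2 + 28*w - 48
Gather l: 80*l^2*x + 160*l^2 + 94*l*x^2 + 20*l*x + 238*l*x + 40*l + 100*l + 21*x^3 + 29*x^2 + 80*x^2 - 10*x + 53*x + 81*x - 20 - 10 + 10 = l^2*(80*x + 160) + l*(94*x^2 + 258*x + 140) + 21*x^3 + 109*x^2 + 124*x - 20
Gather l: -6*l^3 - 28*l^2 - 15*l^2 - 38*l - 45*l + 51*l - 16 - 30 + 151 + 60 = -6*l^3 - 43*l^2 - 32*l + 165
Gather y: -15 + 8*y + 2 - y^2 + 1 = -y^2 + 8*y - 12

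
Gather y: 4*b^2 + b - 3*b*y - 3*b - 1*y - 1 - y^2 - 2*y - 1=4*b^2 - 2*b - y^2 + y*(-3*b - 3) - 2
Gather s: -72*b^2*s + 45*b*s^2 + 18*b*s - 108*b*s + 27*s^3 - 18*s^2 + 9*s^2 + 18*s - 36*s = 27*s^3 + s^2*(45*b - 9) + s*(-72*b^2 - 90*b - 18)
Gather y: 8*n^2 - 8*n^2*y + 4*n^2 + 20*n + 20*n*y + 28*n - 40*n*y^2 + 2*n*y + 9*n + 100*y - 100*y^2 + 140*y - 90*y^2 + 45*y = 12*n^2 + 57*n + y^2*(-40*n - 190) + y*(-8*n^2 + 22*n + 285)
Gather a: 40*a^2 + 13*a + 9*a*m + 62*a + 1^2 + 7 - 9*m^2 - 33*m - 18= 40*a^2 + a*(9*m + 75) - 9*m^2 - 33*m - 10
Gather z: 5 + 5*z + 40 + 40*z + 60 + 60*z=105*z + 105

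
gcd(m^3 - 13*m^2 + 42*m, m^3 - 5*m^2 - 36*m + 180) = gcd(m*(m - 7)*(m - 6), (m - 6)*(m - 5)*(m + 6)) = m - 6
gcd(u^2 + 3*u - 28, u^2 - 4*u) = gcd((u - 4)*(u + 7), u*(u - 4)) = u - 4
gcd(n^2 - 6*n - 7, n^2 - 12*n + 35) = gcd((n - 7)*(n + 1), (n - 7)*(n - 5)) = n - 7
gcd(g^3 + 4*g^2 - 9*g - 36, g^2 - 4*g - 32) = g + 4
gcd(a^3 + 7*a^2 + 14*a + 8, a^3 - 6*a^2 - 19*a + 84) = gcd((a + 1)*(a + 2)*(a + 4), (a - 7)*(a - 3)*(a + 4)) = a + 4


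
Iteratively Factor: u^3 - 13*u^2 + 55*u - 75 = (u - 5)*(u^2 - 8*u + 15) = (u - 5)*(u - 3)*(u - 5)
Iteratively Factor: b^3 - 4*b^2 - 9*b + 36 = (b + 3)*(b^2 - 7*b + 12) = (b - 4)*(b + 3)*(b - 3)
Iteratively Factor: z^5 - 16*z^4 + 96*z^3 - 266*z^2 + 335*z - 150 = (z - 2)*(z^4 - 14*z^3 + 68*z^2 - 130*z + 75) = (z - 5)*(z - 2)*(z^3 - 9*z^2 + 23*z - 15) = (z - 5)*(z - 2)*(z - 1)*(z^2 - 8*z + 15) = (z - 5)*(z - 3)*(z - 2)*(z - 1)*(z - 5)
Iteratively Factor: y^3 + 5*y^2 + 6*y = (y + 2)*(y^2 + 3*y) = y*(y + 2)*(y + 3)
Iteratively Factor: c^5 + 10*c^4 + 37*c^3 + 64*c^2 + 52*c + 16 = (c + 1)*(c^4 + 9*c^3 + 28*c^2 + 36*c + 16) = (c + 1)*(c + 2)*(c^3 + 7*c^2 + 14*c + 8) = (c + 1)*(c + 2)*(c + 4)*(c^2 + 3*c + 2) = (c + 1)^2*(c + 2)*(c + 4)*(c + 2)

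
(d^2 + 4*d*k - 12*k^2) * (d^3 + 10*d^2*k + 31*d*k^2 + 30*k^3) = d^5 + 14*d^4*k + 59*d^3*k^2 + 34*d^2*k^3 - 252*d*k^4 - 360*k^5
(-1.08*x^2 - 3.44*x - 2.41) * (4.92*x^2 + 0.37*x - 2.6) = -5.3136*x^4 - 17.3244*x^3 - 10.322*x^2 + 8.0523*x + 6.266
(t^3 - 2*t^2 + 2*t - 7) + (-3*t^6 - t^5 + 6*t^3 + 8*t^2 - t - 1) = -3*t^6 - t^5 + 7*t^3 + 6*t^2 + t - 8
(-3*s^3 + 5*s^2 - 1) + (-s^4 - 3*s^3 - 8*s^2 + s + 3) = -s^4 - 6*s^3 - 3*s^2 + s + 2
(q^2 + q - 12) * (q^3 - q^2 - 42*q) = q^5 - 55*q^3 - 30*q^2 + 504*q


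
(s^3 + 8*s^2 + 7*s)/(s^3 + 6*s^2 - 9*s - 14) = s/(s - 2)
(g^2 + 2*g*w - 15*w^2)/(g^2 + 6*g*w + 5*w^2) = (g - 3*w)/(g + w)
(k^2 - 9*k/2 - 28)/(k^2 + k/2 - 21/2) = (k - 8)/(k - 3)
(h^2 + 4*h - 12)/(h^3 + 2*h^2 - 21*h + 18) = (h - 2)/(h^2 - 4*h + 3)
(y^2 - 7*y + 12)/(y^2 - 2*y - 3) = (y - 4)/(y + 1)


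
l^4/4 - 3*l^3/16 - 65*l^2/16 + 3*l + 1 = (l/4 + 1)*(l - 4)*(l - 1)*(l + 1/4)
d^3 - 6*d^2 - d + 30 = (d - 5)*(d - 3)*(d + 2)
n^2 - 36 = (n - 6)*(n + 6)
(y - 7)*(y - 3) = y^2 - 10*y + 21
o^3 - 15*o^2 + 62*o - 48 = (o - 8)*(o - 6)*(o - 1)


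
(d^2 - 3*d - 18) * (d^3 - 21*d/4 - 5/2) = d^5 - 3*d^4 - 93*d^3/4 + 53*d^2/4 + 102*d + 45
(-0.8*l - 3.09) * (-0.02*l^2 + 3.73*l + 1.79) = 0.016*l^3 - 2.9222*l^2 - 12.9577*l - 5.5311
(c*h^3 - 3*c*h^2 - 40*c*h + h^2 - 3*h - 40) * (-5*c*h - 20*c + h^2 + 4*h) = -5*c^2*h^4 - 5*c^2*h^3 + 260*c^2*h^2 + 800*c^2*h + c*h^5 + c*h^4 - 57*c*h^3 - 165*c*h^2 + 260*c*h + 800*c + h^4 + h^3 - 52*h^2 - 160*h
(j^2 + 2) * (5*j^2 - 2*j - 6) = 5*j^4 - 2*j^3 + 4*j^2 - 4*j - 12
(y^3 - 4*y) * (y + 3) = y^4 + 3*y^3 - 4*y^2 - 12*y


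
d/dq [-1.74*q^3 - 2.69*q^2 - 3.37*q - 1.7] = -5.22*q^2 - 5.38*q - 3.37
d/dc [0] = 0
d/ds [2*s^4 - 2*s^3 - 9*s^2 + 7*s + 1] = 8*s^3 - 6*s^2 - 18*s + 7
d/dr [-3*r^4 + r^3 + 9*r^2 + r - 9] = -12*r^3 + 3*r^2 + 18*r + 1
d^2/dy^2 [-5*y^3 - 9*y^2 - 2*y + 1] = -30*y - 18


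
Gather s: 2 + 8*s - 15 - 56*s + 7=-48*s - 6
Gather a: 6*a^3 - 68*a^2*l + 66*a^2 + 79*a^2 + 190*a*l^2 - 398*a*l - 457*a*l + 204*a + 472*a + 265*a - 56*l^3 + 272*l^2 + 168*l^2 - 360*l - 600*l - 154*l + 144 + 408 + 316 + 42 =6*a^3 + a^2*(145 - 68*l) + a*(190*l^2 - 855*l + 941) - 56*l^3 + 440*l^2 - 1114*l + 910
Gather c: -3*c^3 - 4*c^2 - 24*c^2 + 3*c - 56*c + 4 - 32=-3*c^3 - 28*c^2 - 53*c - 28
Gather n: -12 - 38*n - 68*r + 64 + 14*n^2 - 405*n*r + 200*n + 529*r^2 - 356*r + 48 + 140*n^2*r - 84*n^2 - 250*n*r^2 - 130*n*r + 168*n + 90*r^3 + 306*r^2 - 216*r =n^2*(140*r - 70) + n*(-250*r^2 - 535*r + 330) + 90*r^3 + 835*r^2 - 640*r + 100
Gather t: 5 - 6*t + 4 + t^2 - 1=t^2 - 6*t + 8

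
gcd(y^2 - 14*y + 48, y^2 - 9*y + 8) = y - 8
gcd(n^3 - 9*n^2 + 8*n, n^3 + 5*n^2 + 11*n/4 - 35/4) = n - 1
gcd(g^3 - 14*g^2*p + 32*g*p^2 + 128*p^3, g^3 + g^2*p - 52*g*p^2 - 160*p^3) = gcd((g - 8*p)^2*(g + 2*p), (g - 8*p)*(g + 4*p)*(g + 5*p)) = -g + 8*p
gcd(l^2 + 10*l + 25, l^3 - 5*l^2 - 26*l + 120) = l + 5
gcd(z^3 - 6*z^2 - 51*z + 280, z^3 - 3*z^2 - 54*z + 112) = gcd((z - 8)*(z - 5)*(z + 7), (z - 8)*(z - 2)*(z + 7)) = z^2 - z - 56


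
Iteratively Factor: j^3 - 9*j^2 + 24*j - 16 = (j - 4)*(j^2 - 5*j + 4) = (j - 4)^2*(j - 1)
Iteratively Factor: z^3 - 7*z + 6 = (z - 2)*(z^2 + 2*z - 3) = (z - 2)*(z - 1)*(z + 3)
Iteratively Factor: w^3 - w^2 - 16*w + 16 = (w + 4)*(w^2 - 5*w + 4) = (w - 4)*(w + 4)*(w - 1)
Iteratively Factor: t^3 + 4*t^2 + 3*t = (t + 1)*(t^2 + 3*t) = t*(t + 1)*(t + 3)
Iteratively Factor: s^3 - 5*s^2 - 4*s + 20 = (s + 2)*(s^2 - 7*s + 10) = (s - 5)*(s + 2)*(s - 2)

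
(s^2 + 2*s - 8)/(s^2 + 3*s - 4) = (s - 2)/(s - 1)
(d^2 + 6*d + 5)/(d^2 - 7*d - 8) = (d + 5)/(d - 8)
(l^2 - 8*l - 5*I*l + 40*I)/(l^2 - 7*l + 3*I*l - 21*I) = (l^2 - l*(8 + 5*I) + 40*I)/(l^2 + l*(-7 + 3*I) - 21*I)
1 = 1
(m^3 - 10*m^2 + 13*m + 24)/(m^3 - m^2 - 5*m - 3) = (m - 8)/(m + 1)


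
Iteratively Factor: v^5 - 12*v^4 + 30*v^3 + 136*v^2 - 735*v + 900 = (v + 4)*(v^4 - 16*v^3 + 94*v^2 - 240*v + 225) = (v - 3)*(v + 4)*(v^3 - 13*v^2 + 55*v - 75) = (v - 5)*(v - 3)*(v + 4)*(v^2 - 8*v + 15) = (v - 5)*(v - 3)^2*(v + 4)*(v - 5)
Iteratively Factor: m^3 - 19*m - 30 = (m + 3)*(m^2 - 3*m - 10) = (m + 2)*(m + 3)*(m - 5)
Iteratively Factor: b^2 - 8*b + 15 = (b - 5)*(b - 3)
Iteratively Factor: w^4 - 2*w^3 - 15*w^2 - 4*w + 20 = (w + 2)*(w^3 - 4*w^2 - 7*w + 10) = (w + 2)^2*(w^2 - 6*w + 5) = (w - 1)*(w + 2)^2*(w - 5)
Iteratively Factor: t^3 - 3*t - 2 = (t + 1)*(t^2 - t - 2) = (t + 1)^2*(t - 2)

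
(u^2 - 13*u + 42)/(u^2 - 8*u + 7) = (u - 6)/(u - 1)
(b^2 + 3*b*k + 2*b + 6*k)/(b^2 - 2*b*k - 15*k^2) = (b + 2)/(b - 5*k)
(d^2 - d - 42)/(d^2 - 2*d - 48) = (d - 7)/(d - 8)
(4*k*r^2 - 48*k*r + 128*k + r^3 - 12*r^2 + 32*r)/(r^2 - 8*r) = 4*k - 16*k/r + r - 4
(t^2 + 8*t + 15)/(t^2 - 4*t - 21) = (t + 5)/(t - 7)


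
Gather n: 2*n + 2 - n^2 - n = -n^2 + n + 2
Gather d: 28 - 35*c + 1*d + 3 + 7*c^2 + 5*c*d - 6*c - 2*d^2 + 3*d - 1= 7*c^2 - 41*c - 2*d^2 + d*(5*c + 4) + 30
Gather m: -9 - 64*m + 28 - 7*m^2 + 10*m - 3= -7*m^2 - 54*m + 16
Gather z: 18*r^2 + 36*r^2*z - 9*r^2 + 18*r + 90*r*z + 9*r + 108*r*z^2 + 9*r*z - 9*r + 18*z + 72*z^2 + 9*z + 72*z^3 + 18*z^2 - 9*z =9*r^2 + 18*r + 72*z^3 + z^2*(108*r + 90) + z*(36*r^2 + 99*r + 18)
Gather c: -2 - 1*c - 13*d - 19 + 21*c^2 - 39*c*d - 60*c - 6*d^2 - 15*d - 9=21*c^2 + c*(-39*d - 61) - 6*d^2 - 28*d - 30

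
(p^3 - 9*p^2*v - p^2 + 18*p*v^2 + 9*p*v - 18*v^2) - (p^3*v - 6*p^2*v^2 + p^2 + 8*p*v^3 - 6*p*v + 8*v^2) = -p^3*v + p^3 + 6*p^2*v^2 - 9*p^2*v - 2*p^2 - 8*p*v^3 + 18*p*v^2 + 15*p*v - 26*v^2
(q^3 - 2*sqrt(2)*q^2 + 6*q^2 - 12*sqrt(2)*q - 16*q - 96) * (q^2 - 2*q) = q^5 - 2*sqrt(2)*q^4 + 4*q^4 - 28*q^3 - 8*sqrt(2)*q^3 - 64*q^2 + 24*sqrt(2)*q^2 + 192*q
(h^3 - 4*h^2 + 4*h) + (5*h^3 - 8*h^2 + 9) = 6*h^3 - 12*h^2 + 4*h + 9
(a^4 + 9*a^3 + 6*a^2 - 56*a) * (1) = a^4 + 9*a^3 + 6*a^2 - 56*a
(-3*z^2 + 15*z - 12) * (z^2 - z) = -3*z^4 + 18*z^3 - 27*z^2 + 12*z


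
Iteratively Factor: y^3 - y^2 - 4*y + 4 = (y + 2)*(y^2 - 3*y + 2) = (y - 1)*(y + 2)*(y - 2)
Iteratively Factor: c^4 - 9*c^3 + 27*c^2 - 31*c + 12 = (c - 1)*(c^3 - 8*c^2 + 19*c - 12) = (c - 3)*(c - 1)*(c^2 - 5*c + 4) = (c - 3)*(c - 1)^2*(c - 4)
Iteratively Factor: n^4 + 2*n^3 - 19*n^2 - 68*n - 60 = (n - 5)*(n^3 + 7*n^2 + 16*n + 12) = (n - 5)*(n + 2)*(n^2 + 5*n + 6) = (n - 5)*(n + 2)*(n + 3)*(n + 2)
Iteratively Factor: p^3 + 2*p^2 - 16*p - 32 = (p + 4)*(p^2 - 2*p - 8) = (p + 2)*(p + 4)*(p - 4)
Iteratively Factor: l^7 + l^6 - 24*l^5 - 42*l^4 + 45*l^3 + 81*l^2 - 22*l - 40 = (l - 1)*(l^6 + 2*l^5 - 22*l^4 - 64*l^3 - 19*l^2 + 62*l + 40) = (l - 1)*(l + 2)*(l^5 - 22*l^3 - 20*l^2 + 21*l + 20) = (l - 1)*(l + 1)*(l + 2)*(l^4 - l^3 - 21*l^2 + l + 20) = (l - 1)^2*(l + 1)*(l + 2)*(l^3 - 21*l - 20) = (l - 5)*(l - 1)^2*(l + 1)*(l + 2)*(l^2 + 5*l + 4) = (l - 5)*(l - 1)^2*(l + 1)*(l + 2)*(l + 4)*(l + 1)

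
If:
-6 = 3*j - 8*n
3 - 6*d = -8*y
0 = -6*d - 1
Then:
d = -1/6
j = 8*n/3 - 2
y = -1/2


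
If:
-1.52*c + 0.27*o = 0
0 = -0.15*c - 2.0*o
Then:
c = 0.00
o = 0.00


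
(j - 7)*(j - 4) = j^2 - 11*j + 28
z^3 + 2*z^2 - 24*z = z*(z - 4)*(z + 6)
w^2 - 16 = (w - 4)*(w + 4)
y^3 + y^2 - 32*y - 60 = (y - 6)*(y + 2)*(y + 5)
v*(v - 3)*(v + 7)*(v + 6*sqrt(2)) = v^4 + 4*v^3 + 6*sqrt(2)*v^3 - 21*v^2 + 24*sqrt(2)*v^2 - 126*sqrt(2)*v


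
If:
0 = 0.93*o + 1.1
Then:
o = -1.18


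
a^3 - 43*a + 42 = (a - 6)*(a - 1)*(a + 7)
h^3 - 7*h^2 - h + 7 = (h - 7)*(h - 1)*(h + 1)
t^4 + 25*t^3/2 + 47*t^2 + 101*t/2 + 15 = (t + 1/2)*(t + 1)*(t + 5)*(t + 6)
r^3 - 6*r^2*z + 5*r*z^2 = r*(r - 5*z)*(r - z)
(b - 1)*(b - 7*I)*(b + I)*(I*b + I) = I*b^4 + 6*b^3 + 6*I*b^2 - 6*b - 7*I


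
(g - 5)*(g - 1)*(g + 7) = g^3 + g^2 - 37*g + 35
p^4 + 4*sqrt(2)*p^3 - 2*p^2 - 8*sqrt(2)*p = p*(p - sqrt(2))*(p + sqrt(2))*(p + 4*sqrt(2))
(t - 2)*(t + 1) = t^2 - t - 2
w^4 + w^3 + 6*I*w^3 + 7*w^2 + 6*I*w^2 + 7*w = w*(w + 1)*(w - I)*(w + 7*I)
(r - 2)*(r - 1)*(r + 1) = r^3 - 2*r^2 - r + 2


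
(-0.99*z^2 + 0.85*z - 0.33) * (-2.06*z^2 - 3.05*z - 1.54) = 2.0394*z^4 + 1.2685*z^3 - 0.3881*z^2 - 0.3025*z + 0.5082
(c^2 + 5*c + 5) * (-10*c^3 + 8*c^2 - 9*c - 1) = -10*c^5 - 42*c^4 - 19*c^3 - 6*c^2 - 50*c - 5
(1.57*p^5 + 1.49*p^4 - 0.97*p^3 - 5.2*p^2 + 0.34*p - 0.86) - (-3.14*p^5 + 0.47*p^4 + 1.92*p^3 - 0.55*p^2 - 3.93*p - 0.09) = 4.71*p^5 + 1.02*p^4 - 2.89*p^3 - 4.65*p^2 + 4.27*p - 0.77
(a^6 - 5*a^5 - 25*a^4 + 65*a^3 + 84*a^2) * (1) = a^6 - 5*a^5 - 25*a^4 + 65*a^3 + 84*a^2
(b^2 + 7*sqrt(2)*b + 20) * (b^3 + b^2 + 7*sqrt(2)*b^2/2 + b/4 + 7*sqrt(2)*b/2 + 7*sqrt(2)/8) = b^5 + b^4 + 21*sqrt(2)*b^4/2 + 21*sqrt(2)*b^3/2 + 277*b^3/4 + 69*b^2 + 581*sqrt(2)*b^2/8 + 69*b/4 + 70*sqrt(2)*b + 35*sqrt(2)/2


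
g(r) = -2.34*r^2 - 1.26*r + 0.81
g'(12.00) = -57.42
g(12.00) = -351.27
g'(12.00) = -57.42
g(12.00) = -351.27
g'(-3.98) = 17.37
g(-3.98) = -31.24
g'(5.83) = -28.54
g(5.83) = -86.07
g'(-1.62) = 6.32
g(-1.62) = -3.29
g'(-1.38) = 5.20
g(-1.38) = -1.91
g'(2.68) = -13.80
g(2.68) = -19.37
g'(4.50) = -22.32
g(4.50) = -52.24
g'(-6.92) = 31.13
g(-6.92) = -102.52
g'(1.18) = -6.78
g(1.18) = -3.94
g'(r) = -4.68*r - 1.26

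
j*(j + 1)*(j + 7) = j^3 + 8*j^2 + 7*j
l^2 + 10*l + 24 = (l + 4)*(l + 6)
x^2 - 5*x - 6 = (x - 6)*(x + 1)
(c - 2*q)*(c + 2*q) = c^2 - 4*q^2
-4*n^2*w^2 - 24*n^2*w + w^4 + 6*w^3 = w*(-2*n + w)*(2*n + w)*(w + 6)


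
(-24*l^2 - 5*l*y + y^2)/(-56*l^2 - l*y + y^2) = (3*l + y)/(7*l + y)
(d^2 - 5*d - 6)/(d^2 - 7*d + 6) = (d + 1)/(d - 1)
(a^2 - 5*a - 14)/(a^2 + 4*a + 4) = (a - 7)/(a + 2)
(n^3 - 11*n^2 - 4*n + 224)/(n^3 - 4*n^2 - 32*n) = (n - 7)/n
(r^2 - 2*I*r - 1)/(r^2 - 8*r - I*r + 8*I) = (r - I)/(r - 8)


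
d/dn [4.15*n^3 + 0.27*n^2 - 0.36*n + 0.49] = 12.45*n^2 + 0.54*n - 0.36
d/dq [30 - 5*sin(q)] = -5*cos(q)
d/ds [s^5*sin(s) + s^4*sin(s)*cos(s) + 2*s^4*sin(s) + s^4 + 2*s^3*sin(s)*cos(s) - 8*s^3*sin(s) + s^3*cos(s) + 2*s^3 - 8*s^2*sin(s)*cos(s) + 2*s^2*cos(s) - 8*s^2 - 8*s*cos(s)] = s^5*cos(s) + 5*s^4*sin(s) + 2*s^4*cos(s) + s^4*cos(2*s) + 7*s^3*sin(s) + 2*sqrt(2)*s^3*sin(2*s + pi/4) - 8*s^3*cos(s) + 4*s^3 - 26*s^2*sin(s) + 3*s^2*sin(2*s) + 3*s^2*cos(s) - 8*s^2*cos(2*s) + 6*s^2 + 8*s*sin(s) - 8*s*sin(2*s) + 4*s*cos(s) - 16*s - 8*cos(s)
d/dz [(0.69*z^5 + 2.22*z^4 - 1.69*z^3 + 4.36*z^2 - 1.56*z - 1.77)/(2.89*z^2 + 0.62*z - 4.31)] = (5.9823*z^6 + 14.5428*z^5 - 15.6244*z^4 - 40.3684*z^3 + 29.0633*z^2 - 27.3526*z + 7.821)/(8.3521*z^4 + 3.5836*z^3 - 24.5274*z^2 - 5.3444*z + 18.5761)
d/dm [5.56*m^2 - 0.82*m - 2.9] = 11.12*m - 0.82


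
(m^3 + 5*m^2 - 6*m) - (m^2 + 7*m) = m^3 + 4*m^2 - 13*m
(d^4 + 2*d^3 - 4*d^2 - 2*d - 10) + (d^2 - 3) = d^4 + 2*d^3 - 3*d^2 - 2*d - 13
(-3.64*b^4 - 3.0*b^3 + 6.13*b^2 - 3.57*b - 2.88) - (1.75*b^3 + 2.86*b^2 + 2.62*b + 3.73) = -3.64*b^4 - 4.75*b^3 + 3.27*b^2 - 6.19*b - 6.61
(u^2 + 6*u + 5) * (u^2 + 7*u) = u^4 + 13*u^3 + 47*u^2 + 35*u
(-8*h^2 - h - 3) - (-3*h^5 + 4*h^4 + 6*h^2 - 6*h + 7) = 3*h^5 - 4*h^4 - 14*h^2 + 5*h - 10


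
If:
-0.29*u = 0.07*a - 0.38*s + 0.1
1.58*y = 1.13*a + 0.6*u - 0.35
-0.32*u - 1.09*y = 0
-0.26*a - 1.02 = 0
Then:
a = -3.92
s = 2.97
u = 4.50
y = -1.32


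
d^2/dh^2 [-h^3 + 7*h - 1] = -6*h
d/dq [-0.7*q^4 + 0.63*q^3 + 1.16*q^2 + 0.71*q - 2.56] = -2.8*q^3 + 1.89*q^2 + 2.32*q + 0.71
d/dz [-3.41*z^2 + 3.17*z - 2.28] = 3.17 - 6.82*z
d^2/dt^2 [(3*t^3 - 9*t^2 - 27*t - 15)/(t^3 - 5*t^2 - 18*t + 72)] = 6*(2*t^6 + 27*t^5 - 489*t^4 + 2279*t^3 - 3345*t^2 + 5562*t - 30636)/(t^9 - 15*t^8 + 21*t^7 + 631*t^6 - 2538*t^5 - 7236*t^4 + 48600*t^3 - 7776*t^2 - 279936*t + 373248)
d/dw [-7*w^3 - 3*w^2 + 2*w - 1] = -21*w^2 - 6*w + 2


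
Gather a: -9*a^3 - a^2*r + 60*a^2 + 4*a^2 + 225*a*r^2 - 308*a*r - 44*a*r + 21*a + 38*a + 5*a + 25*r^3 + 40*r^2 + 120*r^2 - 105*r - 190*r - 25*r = -9*a^3 + a^2*(64 - r) + a*(225*r^2 - 352*r + 64) + 25*r^3 + 160*r^2 - 320*r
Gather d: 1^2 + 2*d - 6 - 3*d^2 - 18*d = -3*d^2 - 16*d - 5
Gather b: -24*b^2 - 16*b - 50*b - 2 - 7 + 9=-24*b^2 - 66*b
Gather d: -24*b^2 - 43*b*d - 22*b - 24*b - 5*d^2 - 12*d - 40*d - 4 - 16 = -24*b^2 - 46*b - 5*d^2 + d*(-43*b - 52) - 20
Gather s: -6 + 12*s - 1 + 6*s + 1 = 18*s - 6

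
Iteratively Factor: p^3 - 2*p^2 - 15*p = (p + 3)*(p^2 - 5*p) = (p - 5)*(p + 3)*(p)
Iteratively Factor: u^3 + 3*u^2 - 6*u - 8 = (u + 4)*(u^2 - u - 2) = (u + 1)*(u + 4)*(u - 2)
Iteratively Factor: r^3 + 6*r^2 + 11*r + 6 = (r + 3)*(r^2 + 3*r + 2) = (r + 1)*(r + 3)*(r + 2)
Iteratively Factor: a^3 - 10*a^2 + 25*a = (a - 5)*(a^2 - 5*a) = (a - 5)^2*(a)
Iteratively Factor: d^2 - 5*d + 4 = (d - 1)*(d - 4)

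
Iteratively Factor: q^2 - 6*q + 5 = (q - 1)*(q - 5)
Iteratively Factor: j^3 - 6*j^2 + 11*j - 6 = (j - 1)*(j^2 - 5*j + 6) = (j - 2)*(j - 1)*(j - 3)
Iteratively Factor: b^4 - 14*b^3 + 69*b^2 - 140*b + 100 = (b - 2)*(b^3 - 12*b^2 + 45*b - 50) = (b - 2)^2*(b^2 - 10*b + 25) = (b - 5)*(b - 2)^2*(b - 5)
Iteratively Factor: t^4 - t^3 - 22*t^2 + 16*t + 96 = (t - 4)*(t^3 + 3*t^2 - 10*t - 24) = (t - 4)*(t + 4)*(t^2 - t - 6) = (t - 4)*(t - 3)*(t + 4)*(t + 2)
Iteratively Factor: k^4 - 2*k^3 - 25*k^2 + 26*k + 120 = (k - 3)*(k^3 + k^2 - 22*k - 40) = (k - 3)*(k + 4)*(k^2 - 3*k - 10) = (k - 5)*(k - 3)*(k + 4)*(k + 2)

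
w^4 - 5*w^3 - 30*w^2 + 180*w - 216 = (w - 6)*(w - 3)*(w - 2)*(w + 6)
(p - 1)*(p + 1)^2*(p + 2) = p^4 + 3*p^3 + p^2 - 3*p - 2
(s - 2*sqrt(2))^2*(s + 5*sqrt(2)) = s^3 + sqrt(2)*s^2 - 32*s + 40*sqrt(2)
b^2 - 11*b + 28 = (b - 7)*(b - 4)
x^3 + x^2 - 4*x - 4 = (x - 2)*(x + 1)*(x + 2)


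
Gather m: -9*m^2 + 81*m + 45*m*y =-9*m^2 + m*(45*y + 81)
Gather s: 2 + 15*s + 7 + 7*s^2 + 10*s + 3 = 7*s^2 + 25*s + 12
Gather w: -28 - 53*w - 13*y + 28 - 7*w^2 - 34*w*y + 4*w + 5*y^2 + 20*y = -7*w^2 + w*(-34*y - 49) + 5*y^2 + 7*y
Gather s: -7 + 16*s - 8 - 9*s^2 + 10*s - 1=-9*s^2 + 26*s - 16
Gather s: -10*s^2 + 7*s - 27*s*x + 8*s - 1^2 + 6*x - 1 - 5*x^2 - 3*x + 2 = -10*s^2 + s*(15 - 27*x) - 5*x^2 + 3*x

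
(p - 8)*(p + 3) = p^2 - 5*p - 24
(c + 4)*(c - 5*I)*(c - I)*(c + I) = c^4 + 4*c^3 - 5*I*c^3 + c^2 - 20*I*c^2 + 4*c - 5*I*c - 20*I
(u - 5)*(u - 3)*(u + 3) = u^3 - 5*u^2 - 9*u + 45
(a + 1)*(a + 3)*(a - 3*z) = a^3 - 3*a^2*z + 4*a^2 - 12*a*z + 3*a - 9*z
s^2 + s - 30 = (s - 5)*(s + 6)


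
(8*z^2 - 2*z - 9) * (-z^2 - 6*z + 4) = -8*z^4 - 46*z^3 + 53*z^2 + 46*z - 36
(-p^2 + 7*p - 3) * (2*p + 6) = -2*p^3 + 8*p^2 + 36*p - 18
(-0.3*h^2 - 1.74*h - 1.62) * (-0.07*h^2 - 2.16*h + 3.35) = 0.021*h^4 + 0.7698*h^3 + 2.8668*h^2 - 2.3298*h - 5.427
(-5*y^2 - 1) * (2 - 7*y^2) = 35*y^4 - 3*y^2 - 2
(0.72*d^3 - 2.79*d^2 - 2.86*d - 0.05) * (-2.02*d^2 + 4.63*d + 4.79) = -1.4544*d^5 + 8.9694*d^4 - 3.6917*d^3 - 26.5049*d^2 - 13.9309*d - 0.2395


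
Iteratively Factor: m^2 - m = (m)*(m - 1)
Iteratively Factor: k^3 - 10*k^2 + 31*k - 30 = (k - 2)*(k^2 - 8*k + 15) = (k - 3)*(k - 2)*(k - 5)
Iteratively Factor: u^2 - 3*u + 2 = (u - 2)*(u - 1)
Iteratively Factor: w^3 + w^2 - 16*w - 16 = (w - 4)*(w^2 + 5*w + 4) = (w - 4)*(w + 1)*(w + 4)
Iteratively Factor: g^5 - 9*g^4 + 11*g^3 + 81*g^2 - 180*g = (g + 3)*(g^4 - 12*g^3 + 47*g^2 - 60*g) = g*(g + 3)*(g^3 - 12*g^2 + 47*g - 60) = g*(g - 3)*(g + 3)*(g^2 - 9*g + 20) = g*(g - 4)*(g - 3)*(g + 3)*(g - 5)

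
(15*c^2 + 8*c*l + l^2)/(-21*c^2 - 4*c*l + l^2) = (-5*c - l)/(7*c - l)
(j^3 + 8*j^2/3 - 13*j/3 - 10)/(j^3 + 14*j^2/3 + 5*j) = (j - 2)/j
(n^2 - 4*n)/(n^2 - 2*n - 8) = n/(n + 2)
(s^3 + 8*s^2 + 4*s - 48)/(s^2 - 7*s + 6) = (s^3 + 8*s^2 + 4*s - 48)/(s^2 - 7*s + 6)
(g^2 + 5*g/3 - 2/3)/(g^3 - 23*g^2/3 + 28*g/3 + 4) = (3*g^2 + 5*g - 2)/(3*g^3 - 23*g^2 + 28*g + 12)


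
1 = 1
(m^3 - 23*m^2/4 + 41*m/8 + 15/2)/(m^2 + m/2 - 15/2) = (m^2 - 13*m/4 - 3)/(m + 3)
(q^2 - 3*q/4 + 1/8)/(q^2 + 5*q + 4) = (8*q^2 - 6*q + 1)/(8*(q^2 + 5*q + 4))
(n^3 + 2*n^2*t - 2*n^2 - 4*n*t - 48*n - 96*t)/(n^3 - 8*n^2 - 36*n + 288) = (n + 2*t)/(n - 6)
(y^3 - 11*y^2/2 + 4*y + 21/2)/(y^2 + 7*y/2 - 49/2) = (y^2 - 2*y - 3)/(y + 7)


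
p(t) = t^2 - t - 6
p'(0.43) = -0.14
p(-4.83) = 22.16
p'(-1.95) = -4.90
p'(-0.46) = -1.92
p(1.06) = -5.94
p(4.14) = 7.00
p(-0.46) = -5.33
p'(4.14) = 7.28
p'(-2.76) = -6.52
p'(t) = 2*t - 1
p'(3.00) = 5.00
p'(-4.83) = -10.66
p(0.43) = -6.25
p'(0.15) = -0.70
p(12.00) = 126.00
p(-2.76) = 4.38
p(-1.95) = -0.25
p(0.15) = -6.13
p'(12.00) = 23.00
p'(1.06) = 1.12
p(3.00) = 0.00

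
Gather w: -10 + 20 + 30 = 40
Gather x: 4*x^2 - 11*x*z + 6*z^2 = 4*x^2 - 11*x*z + 6*z^2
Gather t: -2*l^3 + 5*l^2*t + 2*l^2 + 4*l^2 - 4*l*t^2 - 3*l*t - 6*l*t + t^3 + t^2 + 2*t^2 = -2*l^3 + 6*l^2 + t^3 + t^2*(3 - 4*l) + t*(5*l^2 - 9*l)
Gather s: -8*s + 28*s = 20*s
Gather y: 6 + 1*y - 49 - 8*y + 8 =-7*y - 35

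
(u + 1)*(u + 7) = u^2 + 8*u + 7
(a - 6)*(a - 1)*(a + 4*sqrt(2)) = a^3 - 7*a^2 + 4*sqrt(2)*a^2 - 28*sqrt(2)*a + 6*a + 24*sqrt(2)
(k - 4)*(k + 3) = k^2 - k - 12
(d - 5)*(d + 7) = d^2 + 2*d - 35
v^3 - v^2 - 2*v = v*(v - 2)*(v + 1)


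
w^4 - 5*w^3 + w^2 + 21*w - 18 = (w - 3)^2*(w - 1)*(w + 2)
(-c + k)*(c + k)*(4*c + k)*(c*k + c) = -4*c^4*k - 4*c^4 - c^3*k^2 - c^3*k + 4*c^2*k^3 + 4*c^2*k^2 + c*k^4 + c*k^3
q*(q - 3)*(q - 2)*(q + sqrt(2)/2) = q^4 - 5*q^3 + sqrt(2)*q^3/2 - 5*sqrt(2)*q^2/2 + 6*q^2 + 3*sqrt(2)*q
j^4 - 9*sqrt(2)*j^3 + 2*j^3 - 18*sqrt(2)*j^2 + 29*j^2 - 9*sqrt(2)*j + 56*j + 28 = (j + 1)^2*(j - 7*sqrt(2))*(j - 2*sqrt(2))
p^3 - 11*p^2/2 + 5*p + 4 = (p - 4)*(p - 2)*(p + 1/2)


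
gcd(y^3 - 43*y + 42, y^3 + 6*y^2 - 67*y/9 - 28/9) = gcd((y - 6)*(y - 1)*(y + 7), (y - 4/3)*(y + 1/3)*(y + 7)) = y + 7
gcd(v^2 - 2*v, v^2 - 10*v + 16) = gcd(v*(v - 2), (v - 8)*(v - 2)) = v - 2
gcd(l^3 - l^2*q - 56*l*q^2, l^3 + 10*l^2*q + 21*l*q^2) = l^2 + 7*l*q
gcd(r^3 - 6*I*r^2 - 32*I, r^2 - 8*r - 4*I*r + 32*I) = r - 4*I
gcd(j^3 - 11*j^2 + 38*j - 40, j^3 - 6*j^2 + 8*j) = j^2 - 6*j + 8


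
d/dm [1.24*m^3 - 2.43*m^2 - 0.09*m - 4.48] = 3.72*m^2 - 4.86*m - 0.09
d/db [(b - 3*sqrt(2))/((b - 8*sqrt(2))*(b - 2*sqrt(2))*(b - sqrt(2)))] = 2*(-b^3 + 10*sqrt(2)*b^2 - 66*b + 62*sqrt(2))/(b^6 - 22*sqrt(2)*b^5 + 346*b^4 - 1208*sqrt(2)*b^3 + 4112*b^2 - 3328*sqrt(2)*b + 2048)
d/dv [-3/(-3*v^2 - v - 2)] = 3*(-6*v - 1)/(3*v^2 + v + 2)^2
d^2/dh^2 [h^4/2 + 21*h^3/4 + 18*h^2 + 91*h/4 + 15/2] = 6*h^2 + 63*h/2 + 36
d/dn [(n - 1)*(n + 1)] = 2*n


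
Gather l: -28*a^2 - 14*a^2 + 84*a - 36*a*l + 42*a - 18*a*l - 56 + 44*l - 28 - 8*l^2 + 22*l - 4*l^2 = -42*a^2 + 126*a - 12*l^2 + l*(66 - 54*a) - 84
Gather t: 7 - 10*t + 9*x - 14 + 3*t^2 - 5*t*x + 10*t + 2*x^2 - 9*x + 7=3*t^2 - 5*t*x + 2*x^2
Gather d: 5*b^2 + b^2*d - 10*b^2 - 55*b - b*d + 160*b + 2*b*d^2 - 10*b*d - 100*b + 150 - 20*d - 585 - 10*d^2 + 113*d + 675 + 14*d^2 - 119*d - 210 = -5*b^2 + 5*b + d^2*(2*b + 4) + d*(b^2 - 11*b - 26) + 30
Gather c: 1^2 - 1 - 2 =-2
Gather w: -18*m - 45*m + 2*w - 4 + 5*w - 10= -63*m + 7*w - 14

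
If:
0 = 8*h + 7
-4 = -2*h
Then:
No Solution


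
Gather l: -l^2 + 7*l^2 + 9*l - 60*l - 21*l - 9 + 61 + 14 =6*l^2 - 72*l + 66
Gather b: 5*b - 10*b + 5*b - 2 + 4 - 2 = 0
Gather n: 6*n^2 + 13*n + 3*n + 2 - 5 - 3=6*n^2 + 16*n - 6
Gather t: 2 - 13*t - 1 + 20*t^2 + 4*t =20*t^2 - 9*t + 1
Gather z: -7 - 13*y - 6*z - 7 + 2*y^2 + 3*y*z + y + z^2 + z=2*y^2 - 12*y + z^2 + z*(3*y - 5) - 14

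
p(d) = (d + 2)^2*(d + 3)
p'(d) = (d + 2)^2 + (d + 3)*(2*d + 4) = (d + 2)*(3*d + 8)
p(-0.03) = 11.53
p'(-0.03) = 15.58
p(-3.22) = -0.33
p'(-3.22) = 2.03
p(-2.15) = 0.02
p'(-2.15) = -0.23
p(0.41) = 19.81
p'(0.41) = 22.24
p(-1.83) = 0.03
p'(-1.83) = 0.43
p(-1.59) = 0.24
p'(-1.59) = 1.32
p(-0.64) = 4.37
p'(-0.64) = 8.27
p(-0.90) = 2.54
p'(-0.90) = 5.83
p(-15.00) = -2028.00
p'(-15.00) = 481.00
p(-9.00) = -294.00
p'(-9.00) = 133.00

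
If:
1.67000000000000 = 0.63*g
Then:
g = 2.65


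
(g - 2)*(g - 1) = g^2 - 3*g + 2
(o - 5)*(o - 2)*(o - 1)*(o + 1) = o^4 - 7*o^3 + 9*o^2 + 7*o - 10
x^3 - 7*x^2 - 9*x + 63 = (x - 7)*(x - 3)*(x + 3)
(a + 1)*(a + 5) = a^2 + 6*a + 5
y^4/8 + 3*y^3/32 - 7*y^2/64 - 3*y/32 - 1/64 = (y/4 + 1/4)*(y/2 + 1/4)*(y - 1)*(y + 1/4)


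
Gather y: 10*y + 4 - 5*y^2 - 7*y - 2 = -5*y^2 + 3*y + 2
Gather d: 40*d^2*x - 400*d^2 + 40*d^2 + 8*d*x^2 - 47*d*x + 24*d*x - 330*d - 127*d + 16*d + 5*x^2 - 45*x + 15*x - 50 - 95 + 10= d^2*(40*x - 360) + d*(8*x^2 - 23*x - 441) + 5*x^2 - 30*x - 135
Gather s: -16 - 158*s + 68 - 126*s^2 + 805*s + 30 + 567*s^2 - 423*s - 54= 441*s^2 + 224*s + 28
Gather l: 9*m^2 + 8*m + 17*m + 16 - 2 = 9*m^2 + 25*m + 14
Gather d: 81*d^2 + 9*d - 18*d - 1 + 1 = 81*d^2 - 9*d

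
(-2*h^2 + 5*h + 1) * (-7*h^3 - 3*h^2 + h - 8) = 14*h^5 - 29*h^4 - 24*h^3 + 18*h^2 - 39*h - 8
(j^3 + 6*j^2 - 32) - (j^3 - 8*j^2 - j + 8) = 14*j^2 + j - 40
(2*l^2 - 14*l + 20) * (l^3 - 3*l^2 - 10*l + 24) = 2*l^5 - 20*l^4 + 42*l^3 + 128*l^2 - 536*l + 480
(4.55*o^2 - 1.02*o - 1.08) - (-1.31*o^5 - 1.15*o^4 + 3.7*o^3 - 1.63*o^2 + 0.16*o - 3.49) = 1.31*o^5 + 1.15*o^4 - 3.7*o^3 + 6.18*o^2 - 1.18*o + 2.41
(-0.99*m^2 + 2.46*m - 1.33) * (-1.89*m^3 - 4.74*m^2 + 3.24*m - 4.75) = 1.8711*m^5 + 0.0432000000000006*m^4 - 12.3543*m^3 + 18.9771*m^2 - 15.9942*m + 6.3175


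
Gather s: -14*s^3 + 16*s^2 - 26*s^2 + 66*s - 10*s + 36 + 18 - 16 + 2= -14*s^3 - 10*s^2 + 56*s + 40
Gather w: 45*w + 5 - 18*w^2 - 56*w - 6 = -18*w^2 - 11*w - 1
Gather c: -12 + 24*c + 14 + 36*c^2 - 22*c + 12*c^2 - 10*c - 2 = 48*c^2 - 8*c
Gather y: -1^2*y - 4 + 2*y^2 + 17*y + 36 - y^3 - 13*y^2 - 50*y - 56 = -y^3 - 11*y^2 - 34*y - 24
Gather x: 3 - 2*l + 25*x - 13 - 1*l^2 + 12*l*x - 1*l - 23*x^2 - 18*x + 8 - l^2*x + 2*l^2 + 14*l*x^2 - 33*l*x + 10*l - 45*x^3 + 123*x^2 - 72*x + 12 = l^2 + 7*l - 45*x^3 + x^2*(14*l + 100) + x*(-l^2 - 21*l - 65) + 10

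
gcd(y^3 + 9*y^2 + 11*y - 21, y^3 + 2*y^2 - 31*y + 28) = y^2 + 6*y - 7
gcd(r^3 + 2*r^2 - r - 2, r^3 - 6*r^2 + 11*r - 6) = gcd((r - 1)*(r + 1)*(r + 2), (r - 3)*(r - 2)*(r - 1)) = r - 1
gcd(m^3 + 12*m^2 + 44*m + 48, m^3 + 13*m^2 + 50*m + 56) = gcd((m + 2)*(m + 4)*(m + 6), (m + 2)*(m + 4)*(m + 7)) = m^2 + 6*m + 8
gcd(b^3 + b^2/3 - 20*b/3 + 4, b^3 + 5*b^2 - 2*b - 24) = b^2 + b - 6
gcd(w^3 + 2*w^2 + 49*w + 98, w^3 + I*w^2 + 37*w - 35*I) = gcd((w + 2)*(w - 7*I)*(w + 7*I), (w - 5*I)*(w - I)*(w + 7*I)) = w + 7*I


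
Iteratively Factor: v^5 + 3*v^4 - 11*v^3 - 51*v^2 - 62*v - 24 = (v - 4)*(v^4 + 7*v^3 + 17*v^2 + 17*v + 6) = (v - 4)*(v + 1)*(v^3 + 6*v^2 + 11*v + 6) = (v - 4)*(v + 1)*(v + 2)*(v^2 + 4*v + 3) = (v - 4)*(v + 1)^2*(v + 2)*(v + 3)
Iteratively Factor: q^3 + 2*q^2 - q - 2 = (q - 1)*(q^2 + 3*q + 2) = (q - 1)*(q + 2)*(q + 1)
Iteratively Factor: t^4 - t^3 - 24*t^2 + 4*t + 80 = (t + 2)*(t^3 - 3*t^2 - 18*t + 40) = (t + 2)*(t + 4)*(t^2 - 7*t + 10) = (t - 5)*(t + 2)*(t + 4)*(t - 2)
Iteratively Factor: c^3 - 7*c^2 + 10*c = (c - 5)*(c^2 - 2*c) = c*(c - 5)*(c - 2)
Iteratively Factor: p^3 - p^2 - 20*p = (p)*(p^2 - p - 20) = p*(p + 4)*(p - 5)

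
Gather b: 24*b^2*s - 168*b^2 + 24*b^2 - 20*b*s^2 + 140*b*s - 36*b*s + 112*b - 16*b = b^2*(24*s - 144) + b*(-20*s^2 + 104*s + 96)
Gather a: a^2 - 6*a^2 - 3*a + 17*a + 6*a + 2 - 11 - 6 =-5*a^2 + 20*a - 15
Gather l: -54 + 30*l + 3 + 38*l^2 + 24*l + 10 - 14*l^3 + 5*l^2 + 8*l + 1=-14*l^3 + 43*l^2 + 62*l - 40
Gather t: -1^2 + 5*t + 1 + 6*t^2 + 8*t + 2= 6*t^2 + 13*t + 2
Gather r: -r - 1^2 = -r - 1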